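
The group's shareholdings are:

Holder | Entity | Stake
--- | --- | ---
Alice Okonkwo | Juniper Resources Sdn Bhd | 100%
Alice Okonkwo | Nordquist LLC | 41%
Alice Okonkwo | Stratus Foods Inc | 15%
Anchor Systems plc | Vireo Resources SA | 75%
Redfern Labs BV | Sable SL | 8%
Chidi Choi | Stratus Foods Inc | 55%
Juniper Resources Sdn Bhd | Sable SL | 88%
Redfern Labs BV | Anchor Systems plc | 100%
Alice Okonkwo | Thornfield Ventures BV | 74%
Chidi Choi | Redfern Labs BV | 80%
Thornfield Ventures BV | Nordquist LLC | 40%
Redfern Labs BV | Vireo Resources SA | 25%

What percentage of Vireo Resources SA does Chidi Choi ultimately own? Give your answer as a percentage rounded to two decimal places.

80.00%

Chidi reaches Vireo along 2 paths.
Via Redfern → Anchor: 80% × 100% × 75% = 60%.
Via Redfern: 80% × 25% = 20%.
Total: 60% + 20% = 80%.
Rounded: 80.00%.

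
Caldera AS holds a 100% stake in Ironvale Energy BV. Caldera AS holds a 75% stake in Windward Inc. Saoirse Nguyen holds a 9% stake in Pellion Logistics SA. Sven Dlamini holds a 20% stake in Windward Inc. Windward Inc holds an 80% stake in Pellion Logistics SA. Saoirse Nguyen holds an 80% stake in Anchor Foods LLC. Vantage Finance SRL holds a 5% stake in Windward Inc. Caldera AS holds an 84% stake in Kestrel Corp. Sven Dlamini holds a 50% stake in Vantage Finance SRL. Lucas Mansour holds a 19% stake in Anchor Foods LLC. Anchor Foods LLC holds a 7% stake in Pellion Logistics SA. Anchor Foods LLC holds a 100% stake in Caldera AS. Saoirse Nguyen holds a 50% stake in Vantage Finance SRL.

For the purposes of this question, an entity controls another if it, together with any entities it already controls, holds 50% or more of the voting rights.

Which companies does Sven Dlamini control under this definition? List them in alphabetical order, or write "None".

Vantage Finance SRL

Sven holds 50% of Vantage, so Sven controls Vantage.
No other company's threshold is met.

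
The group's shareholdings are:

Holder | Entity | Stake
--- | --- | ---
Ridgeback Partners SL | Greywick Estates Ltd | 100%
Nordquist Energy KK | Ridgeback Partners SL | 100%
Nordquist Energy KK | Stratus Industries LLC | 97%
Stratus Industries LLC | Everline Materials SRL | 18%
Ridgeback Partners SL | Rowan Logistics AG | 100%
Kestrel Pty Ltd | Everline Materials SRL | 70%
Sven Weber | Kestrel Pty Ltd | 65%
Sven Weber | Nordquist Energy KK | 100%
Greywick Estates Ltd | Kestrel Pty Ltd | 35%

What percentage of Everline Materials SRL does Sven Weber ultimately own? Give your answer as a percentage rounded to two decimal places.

Sven reaches Everline along 3 paths.
Via Kestrel: 65% × 70% = 45.5%.
Via Nordquist → Ridgeback → Greywick → Kestrel: 100% × 100% × 100% × 35% × 70% = 24.5%.
Via Nordquist → Stratus: 100% × 97% × 18% = 17.46%.
Total: 45.5% + 24.5% + 17.46% = 87.46%.

87.46%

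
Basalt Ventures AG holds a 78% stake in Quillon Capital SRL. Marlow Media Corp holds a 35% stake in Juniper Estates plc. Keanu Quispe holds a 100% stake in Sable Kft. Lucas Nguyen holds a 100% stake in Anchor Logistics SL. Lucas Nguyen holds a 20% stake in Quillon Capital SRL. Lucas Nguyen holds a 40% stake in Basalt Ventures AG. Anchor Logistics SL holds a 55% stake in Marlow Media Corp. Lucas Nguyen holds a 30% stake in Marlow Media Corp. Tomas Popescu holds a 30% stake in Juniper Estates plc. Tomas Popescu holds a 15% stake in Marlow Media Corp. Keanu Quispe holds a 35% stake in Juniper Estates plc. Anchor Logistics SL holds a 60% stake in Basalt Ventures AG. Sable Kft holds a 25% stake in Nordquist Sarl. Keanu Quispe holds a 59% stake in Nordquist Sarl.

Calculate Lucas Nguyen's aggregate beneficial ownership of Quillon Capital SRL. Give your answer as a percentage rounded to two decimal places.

Lucas reaches Quillon along 3 paths.
Direct stake: 20% = 20%.
Via Basalt: 40% × 78% = 31.2%.
Via Anchor → Basalt: 100% × 60% × 78% = 46.8%.
Total: 20% + 31.2% + 46.8% = 98%.
Rounded: 98.00%.

98.00%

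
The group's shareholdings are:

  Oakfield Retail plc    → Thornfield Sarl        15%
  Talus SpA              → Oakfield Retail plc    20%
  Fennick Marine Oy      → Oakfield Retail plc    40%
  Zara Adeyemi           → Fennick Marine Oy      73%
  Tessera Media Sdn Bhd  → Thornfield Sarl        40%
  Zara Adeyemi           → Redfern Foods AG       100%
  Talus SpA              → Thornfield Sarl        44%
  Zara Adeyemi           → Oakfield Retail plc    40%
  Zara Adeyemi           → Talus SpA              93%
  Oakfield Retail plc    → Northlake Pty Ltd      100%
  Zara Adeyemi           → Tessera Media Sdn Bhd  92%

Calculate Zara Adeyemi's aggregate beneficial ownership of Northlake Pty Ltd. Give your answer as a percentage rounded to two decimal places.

87.80%

Zara reaches Northlake along 3 paths.
Via Oakfield: 40% × 100% = 40%.
Via Fennick → Oakfield: 73% × 40% × 100% = 29.2%.
Via Talus → Oakfield: 93% × 20% × 100% = 18.6%.
Total: 40% + 29.2% + 18.6% = 87.8%.
Rounded: 87.80%.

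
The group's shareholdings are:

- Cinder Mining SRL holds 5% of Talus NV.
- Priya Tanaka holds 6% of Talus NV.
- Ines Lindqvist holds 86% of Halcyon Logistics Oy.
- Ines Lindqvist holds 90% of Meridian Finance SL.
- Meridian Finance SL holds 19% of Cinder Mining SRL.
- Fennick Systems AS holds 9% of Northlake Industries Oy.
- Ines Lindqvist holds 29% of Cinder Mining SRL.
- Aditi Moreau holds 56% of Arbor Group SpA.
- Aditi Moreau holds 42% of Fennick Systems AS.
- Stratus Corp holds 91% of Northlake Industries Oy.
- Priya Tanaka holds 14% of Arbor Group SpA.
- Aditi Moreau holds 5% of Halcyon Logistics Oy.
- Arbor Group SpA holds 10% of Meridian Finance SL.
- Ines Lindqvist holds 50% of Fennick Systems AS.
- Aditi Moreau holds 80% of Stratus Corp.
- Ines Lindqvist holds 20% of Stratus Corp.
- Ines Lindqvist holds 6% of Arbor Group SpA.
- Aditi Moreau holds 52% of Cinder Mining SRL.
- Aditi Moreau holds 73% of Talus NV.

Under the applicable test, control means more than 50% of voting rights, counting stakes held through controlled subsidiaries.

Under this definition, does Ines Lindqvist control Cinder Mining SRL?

Ines holds 86% of Halcyon, so Ines controls Halcyon.
Ines holds 90% of Meridian, so Ines controls Meridian.
In Cinder, Ines's side holds only 19% + 29% = 48%, not > 50%.
So Ines does not control Cinder.

No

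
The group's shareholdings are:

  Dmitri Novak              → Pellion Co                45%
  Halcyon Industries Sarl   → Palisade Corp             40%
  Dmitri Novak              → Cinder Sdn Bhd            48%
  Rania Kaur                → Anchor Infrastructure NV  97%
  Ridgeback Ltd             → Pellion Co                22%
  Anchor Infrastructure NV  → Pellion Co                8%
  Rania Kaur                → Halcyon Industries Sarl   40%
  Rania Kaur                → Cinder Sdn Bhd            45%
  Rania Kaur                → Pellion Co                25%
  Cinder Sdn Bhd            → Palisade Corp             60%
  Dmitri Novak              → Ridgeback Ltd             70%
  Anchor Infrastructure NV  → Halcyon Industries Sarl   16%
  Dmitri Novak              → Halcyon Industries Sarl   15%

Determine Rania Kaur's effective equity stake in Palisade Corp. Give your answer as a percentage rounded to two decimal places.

Rania reaches Palisade along 3 paths.
Via Cinder: 45% × 60% = 27%.
Via Anchor → Halcyon: 97% × 16% × 40% = 6.208%.
Via Halcyon: 40% × 40% = 16%.
Total: 27% + 6.208% + 16% = 49.208%.
Rounded: 49.21%.

49.21%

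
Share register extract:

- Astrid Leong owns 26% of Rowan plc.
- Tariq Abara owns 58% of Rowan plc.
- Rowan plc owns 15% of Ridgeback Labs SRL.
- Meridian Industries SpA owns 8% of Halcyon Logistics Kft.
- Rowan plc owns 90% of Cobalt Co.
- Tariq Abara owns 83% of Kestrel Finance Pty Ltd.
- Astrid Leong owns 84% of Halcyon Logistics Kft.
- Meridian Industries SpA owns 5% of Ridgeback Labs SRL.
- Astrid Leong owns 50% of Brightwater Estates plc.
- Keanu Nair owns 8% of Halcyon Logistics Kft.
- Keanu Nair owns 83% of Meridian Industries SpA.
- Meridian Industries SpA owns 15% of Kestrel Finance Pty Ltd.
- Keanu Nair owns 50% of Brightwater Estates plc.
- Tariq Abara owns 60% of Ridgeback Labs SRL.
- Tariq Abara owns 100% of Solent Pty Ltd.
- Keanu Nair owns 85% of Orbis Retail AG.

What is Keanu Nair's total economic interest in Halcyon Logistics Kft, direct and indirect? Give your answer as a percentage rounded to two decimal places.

Keanu reaches Halcyon along 2 paths.
Via Meridian: 83% × 8% = 6.64%.
Direct stake: 8% = 8%.
Total: 6.64% + 8% = 14.64%.

14.64%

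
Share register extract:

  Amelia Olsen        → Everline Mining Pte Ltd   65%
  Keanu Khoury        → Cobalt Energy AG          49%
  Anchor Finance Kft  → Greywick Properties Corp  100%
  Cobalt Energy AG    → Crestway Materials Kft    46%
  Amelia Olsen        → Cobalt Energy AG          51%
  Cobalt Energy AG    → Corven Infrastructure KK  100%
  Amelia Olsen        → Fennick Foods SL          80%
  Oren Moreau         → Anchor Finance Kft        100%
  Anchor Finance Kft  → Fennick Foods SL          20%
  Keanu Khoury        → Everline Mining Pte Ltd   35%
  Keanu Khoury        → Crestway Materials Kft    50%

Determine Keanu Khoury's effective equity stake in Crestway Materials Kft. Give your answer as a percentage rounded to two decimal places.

Keanu reaches Crestway along 2 paths.
Direct stake: 50% = 50%.
Via Cobalt: 49% × 46% = 22.54%.
Total: 50% + 22.54% = 72.54%.

72.54%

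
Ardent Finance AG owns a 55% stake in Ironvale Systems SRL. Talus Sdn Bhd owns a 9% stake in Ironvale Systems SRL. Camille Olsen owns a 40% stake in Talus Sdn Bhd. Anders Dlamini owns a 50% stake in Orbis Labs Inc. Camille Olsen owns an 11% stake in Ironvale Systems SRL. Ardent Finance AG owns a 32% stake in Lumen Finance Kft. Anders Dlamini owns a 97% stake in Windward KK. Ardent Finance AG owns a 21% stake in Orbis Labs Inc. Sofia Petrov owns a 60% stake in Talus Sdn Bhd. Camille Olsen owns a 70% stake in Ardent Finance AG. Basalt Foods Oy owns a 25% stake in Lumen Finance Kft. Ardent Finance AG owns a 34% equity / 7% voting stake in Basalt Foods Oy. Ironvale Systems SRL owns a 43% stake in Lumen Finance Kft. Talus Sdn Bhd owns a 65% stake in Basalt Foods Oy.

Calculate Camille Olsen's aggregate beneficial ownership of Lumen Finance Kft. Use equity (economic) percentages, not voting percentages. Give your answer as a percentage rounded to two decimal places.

57.68%

Camille reaches Lumen along 6 paths.
Via Ardent: 70% × 32% = 22.4%.
Via Ardent → Basalt: 70% × 34% × 25% = 5.95%.
Via Talus → Basalt: 40% × 65% × 25% = 6.5%.
Via Ironvale: 11% × 43% = 4.73%.
Via Talus → Ironvale: 40% × 9% × 43% = 1.548%.
Via Ardent → Ironvale: 70% × 55% × 43% = 16.555%.
Total: 22.4% + 5.95% + 6.5% + 4.73% + 1.548% + 16.555% = 57.683%.
Rounded: 57.68%.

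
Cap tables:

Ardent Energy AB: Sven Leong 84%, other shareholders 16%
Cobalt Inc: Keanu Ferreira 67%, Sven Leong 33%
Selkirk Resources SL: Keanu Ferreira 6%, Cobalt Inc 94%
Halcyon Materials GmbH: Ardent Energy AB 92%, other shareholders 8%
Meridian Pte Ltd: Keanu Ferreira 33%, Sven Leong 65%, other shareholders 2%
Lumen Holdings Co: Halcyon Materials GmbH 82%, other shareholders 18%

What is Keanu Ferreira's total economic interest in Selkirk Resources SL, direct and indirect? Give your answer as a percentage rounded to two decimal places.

68.98%

Keanu reaches Selkirk along 2 paths.
Direct stake: 6% = 6%.
Via Cobalt: 67% × 94% = 62.98%.
Total: 6% + 62.98% = 68.98%.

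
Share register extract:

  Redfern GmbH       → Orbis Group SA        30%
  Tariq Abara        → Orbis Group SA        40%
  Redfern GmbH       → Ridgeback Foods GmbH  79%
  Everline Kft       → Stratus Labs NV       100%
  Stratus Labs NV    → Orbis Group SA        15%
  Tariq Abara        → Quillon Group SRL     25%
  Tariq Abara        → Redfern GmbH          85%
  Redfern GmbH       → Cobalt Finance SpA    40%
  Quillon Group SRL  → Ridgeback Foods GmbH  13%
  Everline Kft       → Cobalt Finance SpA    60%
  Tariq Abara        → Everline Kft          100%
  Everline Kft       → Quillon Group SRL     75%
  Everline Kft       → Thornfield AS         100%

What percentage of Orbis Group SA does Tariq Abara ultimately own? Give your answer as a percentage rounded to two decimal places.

Tariq reaches Orbis along 3 paths.
Via Everline → Stratus: 100% × 100% × 15% = 15%.
Via Redfern: 85% × 30% = 25.5%.
Direct stake: 40% = 40%.
Total: 15% + 25.5% + 40% = 80.5%.
Rounded: 80.50%.

80.50%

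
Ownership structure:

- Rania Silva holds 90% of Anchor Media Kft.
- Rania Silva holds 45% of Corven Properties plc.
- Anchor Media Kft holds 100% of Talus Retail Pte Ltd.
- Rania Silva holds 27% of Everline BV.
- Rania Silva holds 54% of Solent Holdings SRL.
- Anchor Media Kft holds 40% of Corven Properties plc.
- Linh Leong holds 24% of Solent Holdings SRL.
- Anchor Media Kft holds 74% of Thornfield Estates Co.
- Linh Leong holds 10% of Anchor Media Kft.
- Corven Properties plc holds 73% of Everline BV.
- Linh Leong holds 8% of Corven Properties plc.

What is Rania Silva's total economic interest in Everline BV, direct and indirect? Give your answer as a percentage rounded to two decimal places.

86.13%

Rania reaches Everline along 3 paths.
Direct stake: 27% = 27%.
Via Corven: 45% × 73% = 32.85%.
Via Anchor → Corven: 90% × 40% × 73% = 26.28%.
Total: 27% + 32.85% + 26.28% = 86.13%.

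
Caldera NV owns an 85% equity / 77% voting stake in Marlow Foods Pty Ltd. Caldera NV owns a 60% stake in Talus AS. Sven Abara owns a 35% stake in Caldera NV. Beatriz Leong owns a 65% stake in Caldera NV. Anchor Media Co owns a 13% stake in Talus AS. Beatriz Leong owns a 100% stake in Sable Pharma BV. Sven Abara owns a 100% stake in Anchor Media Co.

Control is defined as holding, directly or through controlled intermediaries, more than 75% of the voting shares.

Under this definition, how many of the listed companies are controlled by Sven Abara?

Sven holds 100% of Anchor, so Sven controls Anchor.
No other company's threshold is met.
Sven controls 1 company.

1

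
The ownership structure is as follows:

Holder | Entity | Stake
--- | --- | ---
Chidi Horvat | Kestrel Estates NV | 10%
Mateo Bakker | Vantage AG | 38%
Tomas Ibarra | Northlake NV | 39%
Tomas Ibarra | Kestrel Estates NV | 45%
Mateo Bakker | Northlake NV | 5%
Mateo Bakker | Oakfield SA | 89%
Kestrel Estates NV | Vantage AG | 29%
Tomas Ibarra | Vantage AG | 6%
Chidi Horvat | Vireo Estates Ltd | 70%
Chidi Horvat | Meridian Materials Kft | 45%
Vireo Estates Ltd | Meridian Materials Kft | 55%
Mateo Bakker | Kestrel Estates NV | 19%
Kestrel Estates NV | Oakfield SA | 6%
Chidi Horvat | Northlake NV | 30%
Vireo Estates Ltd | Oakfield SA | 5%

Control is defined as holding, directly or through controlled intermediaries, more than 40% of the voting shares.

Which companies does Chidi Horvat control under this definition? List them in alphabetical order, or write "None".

Meridian Materials Kft, Vireo Estates Ltd

Chidi holds 70% of Vireo, so Chidi controls Vireo.
Chidi and Vireo together hold 45% + 55% = 100% of Meridian, so Chidi controls Meridian.
No other company's threshold is met.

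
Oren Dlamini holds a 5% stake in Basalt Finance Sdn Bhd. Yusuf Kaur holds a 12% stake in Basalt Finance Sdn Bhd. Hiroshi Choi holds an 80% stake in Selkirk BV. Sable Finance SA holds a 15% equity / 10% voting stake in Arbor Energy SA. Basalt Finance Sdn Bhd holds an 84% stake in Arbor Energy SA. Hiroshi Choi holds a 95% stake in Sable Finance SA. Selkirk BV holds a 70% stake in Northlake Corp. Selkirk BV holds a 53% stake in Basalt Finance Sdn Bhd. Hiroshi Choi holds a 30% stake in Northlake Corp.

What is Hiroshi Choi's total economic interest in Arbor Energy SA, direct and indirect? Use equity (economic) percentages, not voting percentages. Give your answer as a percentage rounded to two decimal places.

Hiroshi reaches Arbor along 2 paths.
Via Selkirk → Basalt: 80% × 53% × 84% = 35.616%.
Via Sable: 95% × 15% = 14.25%.
Total: 35.616% + 14.25% = 49.866%.
Rounded: 49.87%.

49.87%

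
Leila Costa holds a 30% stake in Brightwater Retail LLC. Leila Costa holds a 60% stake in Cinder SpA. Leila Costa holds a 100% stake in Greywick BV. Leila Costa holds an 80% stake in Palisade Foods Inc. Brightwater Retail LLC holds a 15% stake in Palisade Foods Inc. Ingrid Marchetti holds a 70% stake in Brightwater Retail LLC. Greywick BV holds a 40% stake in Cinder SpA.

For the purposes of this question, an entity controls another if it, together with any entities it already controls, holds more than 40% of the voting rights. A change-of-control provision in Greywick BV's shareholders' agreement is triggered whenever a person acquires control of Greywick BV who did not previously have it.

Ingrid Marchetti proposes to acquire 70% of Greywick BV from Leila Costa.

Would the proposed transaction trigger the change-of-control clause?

The purchase adds only to Ingrid's holdings (Leila's stake shrinks), so Ingrid is the only person who could newly come to control Greywick.
Ingrid holds 70% of Brightwater, so Ingrid controls Brightwater.
Neither Ingrid nor any entity Ingrid controls holds any voting interest in Greywick.
So before the transaction, Ingrid does not control Greywick.
After the purchase, Ingrid holds 70% of Greywick directly, and Leila's stake falls to 30%.
Ingrid holds 70% of Greywick, so Ingrid controls Greywick.
Ingrid did not control Greywick before and does after, so the clause is triggered.

Yes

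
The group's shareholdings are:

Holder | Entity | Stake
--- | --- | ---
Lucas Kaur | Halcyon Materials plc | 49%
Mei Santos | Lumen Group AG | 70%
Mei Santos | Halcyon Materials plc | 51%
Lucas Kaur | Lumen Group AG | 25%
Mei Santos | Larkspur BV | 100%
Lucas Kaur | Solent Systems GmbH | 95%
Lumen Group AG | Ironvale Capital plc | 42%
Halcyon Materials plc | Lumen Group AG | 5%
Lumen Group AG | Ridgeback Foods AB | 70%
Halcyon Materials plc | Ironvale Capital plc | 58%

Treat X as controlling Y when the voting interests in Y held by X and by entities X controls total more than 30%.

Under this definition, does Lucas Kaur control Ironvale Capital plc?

Lucas holds 49% of Halcyon, so Lucas controls Halcyon.
Halcyon holds 58% of Ironvale, so Lucas controls Ironvale.

Yes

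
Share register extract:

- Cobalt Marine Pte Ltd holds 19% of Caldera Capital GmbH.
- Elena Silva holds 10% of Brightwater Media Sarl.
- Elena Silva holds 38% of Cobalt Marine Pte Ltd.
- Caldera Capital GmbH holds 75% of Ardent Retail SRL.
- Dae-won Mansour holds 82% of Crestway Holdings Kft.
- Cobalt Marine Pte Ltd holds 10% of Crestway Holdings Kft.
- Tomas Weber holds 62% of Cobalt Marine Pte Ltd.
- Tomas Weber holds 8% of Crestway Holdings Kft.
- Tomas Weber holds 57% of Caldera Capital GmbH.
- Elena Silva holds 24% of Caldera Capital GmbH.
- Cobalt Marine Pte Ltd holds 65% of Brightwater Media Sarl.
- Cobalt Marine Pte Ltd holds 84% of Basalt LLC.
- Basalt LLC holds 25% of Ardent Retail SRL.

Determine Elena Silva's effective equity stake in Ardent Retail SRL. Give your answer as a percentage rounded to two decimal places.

31.40%

Elena reaches Ardent along 3 paths.
Via Cobalt → Basalt: 38% × 84% × 25% = 7.98%.
Via Caldera: 24% × 75% = 18%.
Via Cobalt → Caldera: 38% × 19% × 75% = 5.415%.
Total: 7.98% + 18% + 5.415% = 31.395%.
Rounded: 31.40%.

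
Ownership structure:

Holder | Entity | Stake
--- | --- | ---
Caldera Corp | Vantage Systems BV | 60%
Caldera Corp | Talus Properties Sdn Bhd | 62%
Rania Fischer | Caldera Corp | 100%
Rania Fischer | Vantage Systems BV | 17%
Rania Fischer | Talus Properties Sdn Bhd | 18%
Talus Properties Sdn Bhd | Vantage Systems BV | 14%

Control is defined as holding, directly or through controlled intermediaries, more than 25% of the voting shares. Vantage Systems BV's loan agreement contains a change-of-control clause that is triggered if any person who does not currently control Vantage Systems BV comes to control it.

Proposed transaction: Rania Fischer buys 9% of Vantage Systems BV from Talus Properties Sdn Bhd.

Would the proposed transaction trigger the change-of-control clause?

The purchase adds only to Rania's holdings (Talus's stake shrinks), so Rania is the only person who could newly come to control Vantage.
Rania holds 100% of Caldera, so Rania controls Caldera.
Rania and Caldera together hold 18% + 62% = 80% of Talus, so Rania controls Talus.
Caldera and Talus and Rania together hold 60% + 14% + 17% = 91% of Vantage, so Rania controls Vantage.
So Rania already controls Vantage before the transaction.
After the purchase, Rania's direct stake in Vantage rises to 17% + 9% = 26%, and Talus's stake falls to 5%.
Rania controlled Vantage already, so this is not a new person acquiring control; every other person's position is unchanged or reduced.
No new person acquires control, so the clause is not triggered.

No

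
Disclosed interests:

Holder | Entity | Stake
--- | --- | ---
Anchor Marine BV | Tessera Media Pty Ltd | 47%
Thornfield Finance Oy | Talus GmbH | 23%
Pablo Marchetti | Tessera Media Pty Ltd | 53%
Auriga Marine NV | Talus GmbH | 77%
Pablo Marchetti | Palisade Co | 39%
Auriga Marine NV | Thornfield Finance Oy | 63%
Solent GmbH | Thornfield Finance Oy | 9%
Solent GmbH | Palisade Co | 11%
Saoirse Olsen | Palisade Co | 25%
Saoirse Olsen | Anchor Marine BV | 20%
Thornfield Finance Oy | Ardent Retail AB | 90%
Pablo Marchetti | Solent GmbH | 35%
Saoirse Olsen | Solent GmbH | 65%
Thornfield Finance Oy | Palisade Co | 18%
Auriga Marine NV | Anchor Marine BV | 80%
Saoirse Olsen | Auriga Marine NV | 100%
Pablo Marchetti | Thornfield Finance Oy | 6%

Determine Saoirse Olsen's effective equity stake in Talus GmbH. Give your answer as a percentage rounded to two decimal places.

Saoirse reaches Talus along 3 paths.
Via Auriga: 100% × 77% = 77%.
Via Solent → Thornfield: 65% × 9% × 23% = 1.3455%.
Via Auriga → Thornfield: 100% × 63% × 23% = 14.49%.
Total: 77% + 1.3455% + 14.49% = 92.8355%.
Rounded: 92.84%.

92.84%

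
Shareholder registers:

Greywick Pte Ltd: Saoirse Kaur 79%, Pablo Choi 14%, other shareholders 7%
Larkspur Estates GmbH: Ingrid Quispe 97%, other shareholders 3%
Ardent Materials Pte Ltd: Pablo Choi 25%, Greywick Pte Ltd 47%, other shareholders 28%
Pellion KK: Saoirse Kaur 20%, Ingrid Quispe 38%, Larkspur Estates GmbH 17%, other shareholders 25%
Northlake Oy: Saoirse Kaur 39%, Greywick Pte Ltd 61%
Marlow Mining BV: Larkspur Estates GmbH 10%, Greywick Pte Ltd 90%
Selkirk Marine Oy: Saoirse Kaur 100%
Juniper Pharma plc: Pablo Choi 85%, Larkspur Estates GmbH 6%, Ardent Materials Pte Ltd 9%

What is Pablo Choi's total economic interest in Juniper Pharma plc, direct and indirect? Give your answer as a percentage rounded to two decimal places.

Pablo reaches Juniper along 3 paths.
Direct stake: 85% = 85%.
Via Ardent: 25% × 9% = 2.25%.
Via Greywick → Ardent: 14% × 47% × 9% = 0.5922%.
Total: 85% + 2.25% + 0.5922% = 87.8422%.
Rounded: 87.84%.

87.84%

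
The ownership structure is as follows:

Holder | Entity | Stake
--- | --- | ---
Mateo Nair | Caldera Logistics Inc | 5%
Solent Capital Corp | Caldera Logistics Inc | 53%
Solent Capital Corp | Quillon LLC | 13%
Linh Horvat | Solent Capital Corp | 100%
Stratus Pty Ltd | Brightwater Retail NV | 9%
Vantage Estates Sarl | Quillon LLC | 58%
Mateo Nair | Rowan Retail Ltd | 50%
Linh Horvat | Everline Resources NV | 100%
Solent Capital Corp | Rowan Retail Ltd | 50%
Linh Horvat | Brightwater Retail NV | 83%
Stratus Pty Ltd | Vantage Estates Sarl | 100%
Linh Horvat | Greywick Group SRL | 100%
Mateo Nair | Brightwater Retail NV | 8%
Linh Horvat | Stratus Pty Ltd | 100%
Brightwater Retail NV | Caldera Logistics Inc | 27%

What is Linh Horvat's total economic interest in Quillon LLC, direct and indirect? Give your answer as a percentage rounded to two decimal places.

Linh reaches Quillon along 2 paths.
Via Stratus → Vantage: 100% × 100% × 58% = 58%.
Via Solent: 100% × 13% = 13%.
Total: 58% + 13% = 71%.
Rounded: 71.00%.

71.00%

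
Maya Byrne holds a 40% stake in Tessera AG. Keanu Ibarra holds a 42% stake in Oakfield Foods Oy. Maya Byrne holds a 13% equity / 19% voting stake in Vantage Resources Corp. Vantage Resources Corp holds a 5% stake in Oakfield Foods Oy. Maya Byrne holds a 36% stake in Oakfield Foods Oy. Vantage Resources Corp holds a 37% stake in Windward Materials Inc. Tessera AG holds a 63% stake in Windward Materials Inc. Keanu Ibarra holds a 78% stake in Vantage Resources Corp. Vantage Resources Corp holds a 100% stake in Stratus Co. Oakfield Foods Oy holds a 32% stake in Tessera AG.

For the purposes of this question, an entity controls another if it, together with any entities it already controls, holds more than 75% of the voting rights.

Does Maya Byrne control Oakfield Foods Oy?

No

Maya's largest direct stake is 40% in Tessera, which does not meet the threshold, so Maya controls no company.
In Oakfield, Maya's side holds only 36%, not > 75%.
So Maya does not control Oakfield.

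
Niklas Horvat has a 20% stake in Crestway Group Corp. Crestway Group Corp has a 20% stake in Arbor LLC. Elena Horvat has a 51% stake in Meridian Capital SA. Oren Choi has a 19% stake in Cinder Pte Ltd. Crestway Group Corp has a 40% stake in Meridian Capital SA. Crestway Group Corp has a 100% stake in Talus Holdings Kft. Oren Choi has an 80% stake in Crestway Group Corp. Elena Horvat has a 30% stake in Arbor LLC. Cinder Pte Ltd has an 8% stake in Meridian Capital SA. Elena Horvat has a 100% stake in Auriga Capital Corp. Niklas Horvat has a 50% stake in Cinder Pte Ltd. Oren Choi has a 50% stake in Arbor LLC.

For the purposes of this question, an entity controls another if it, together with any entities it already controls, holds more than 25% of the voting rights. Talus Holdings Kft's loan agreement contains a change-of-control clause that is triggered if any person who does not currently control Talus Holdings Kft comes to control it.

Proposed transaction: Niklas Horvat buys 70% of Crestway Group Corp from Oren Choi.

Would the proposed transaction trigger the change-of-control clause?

The purchase adds only to Niklas's holdings (Oren's stake shrinks), so Niklas is the only person who could newly come to control Talus.
Niklas holds 50% of Cinder, so Niklas controls Cinder.
Neither Niklas nor any entity Niklas controls holds any voting interest in Talus.
So before the transaction, Niklas does not control Talus.
After the purchase, Niklas's direct stake in Crestway rises to 20% + 70% = 90%, and Oren's stake falls to 10%.
Niklas holds 90% of Crestway, so Niklas controls Crestway.
Crestway holds 100% of Talus, so Niklas controls Talus.
Niklas did not control Talus before and does after, so the clause is triggered.

Yes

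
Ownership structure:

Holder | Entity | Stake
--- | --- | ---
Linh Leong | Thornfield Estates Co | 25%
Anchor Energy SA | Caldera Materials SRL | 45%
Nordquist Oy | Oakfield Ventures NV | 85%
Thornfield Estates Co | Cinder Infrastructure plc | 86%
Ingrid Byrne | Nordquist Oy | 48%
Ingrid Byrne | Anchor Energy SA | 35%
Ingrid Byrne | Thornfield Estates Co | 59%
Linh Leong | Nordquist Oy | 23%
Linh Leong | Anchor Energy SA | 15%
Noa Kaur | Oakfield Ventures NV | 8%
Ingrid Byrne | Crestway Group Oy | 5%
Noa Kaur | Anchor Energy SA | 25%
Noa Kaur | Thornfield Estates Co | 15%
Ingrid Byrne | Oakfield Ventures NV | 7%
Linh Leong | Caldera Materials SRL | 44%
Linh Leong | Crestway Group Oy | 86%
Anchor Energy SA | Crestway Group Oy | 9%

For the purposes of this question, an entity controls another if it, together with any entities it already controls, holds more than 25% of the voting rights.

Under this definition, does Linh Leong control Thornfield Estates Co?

No

Linh holds 86% of Crestway, so Linh controls Crestway.
Linh holds 44% of Caldera, so Linh controls Caldera.
In Thornfield, Linh's side holds only 25%, not > 25%.
So Linh does not control Thornfield.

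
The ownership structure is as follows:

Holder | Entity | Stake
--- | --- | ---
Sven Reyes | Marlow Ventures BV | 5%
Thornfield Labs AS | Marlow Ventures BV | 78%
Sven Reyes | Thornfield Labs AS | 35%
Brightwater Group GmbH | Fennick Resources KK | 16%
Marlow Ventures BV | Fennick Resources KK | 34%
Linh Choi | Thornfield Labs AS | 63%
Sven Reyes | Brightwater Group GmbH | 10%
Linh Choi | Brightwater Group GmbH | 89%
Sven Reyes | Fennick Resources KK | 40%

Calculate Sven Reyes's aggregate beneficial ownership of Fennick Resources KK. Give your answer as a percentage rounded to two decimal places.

Sven reaches Fennick along 4 paths.
Direct stake: 40% = 40%.
Via Thornfield → Marlow: 35% × 78% × 34% = 9.282%.
Via Marlow: 5% × 34% = 1.7%.
Via Brightwater: 10% × 16% = 1.6%.
Total: 40% + 9.282% + 1.7% + 1.6% = 52.582%.
Rounded: 52.58%.

52.58%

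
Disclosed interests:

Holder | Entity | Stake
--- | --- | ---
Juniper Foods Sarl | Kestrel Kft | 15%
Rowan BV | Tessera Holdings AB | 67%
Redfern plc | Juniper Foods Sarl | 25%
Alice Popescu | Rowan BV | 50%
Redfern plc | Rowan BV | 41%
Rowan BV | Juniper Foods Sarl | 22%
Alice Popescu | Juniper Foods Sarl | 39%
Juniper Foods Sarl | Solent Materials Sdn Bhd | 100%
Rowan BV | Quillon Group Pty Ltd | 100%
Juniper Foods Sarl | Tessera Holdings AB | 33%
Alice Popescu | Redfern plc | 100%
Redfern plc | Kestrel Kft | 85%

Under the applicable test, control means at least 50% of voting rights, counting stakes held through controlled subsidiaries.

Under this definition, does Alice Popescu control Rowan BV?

Yes

Alice holds 100% of Redfern, so Alice controls Redfern.
Redfern and Alice together hold 41% + 50% = 91% of Rowan, so Alice controls Rowan.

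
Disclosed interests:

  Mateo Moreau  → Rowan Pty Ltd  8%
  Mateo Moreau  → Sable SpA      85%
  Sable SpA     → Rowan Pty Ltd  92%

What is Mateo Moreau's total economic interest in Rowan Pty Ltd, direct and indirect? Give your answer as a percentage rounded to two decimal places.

Mateo reaches Rowan along 2 paths.
Via Sable: 85% × 92% = 78.2%.
Direct stake: 8% = 8%.
Total: 78.2% + 8% = 86.2%.
Rounded: 86.20%.

86.20%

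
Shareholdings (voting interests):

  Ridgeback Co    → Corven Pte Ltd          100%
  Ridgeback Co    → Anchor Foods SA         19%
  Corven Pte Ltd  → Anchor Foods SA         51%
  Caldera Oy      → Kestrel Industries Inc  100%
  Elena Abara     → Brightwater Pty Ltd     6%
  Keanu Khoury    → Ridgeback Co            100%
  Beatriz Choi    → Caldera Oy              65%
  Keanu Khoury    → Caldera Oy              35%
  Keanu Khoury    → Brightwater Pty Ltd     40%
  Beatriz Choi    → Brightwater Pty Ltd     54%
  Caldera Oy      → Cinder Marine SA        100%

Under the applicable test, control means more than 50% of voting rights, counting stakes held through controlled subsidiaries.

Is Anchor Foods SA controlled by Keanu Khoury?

Keanu holds 100% of Ridgeback, so Keanu controls Ridgeback.
Ridgeback holds 100% of Corven, so Keanu controls Corven.
Corven and Ridgeback together hold 51% + 19% = 70% of Anchor, so Keanu controls Anchor.

Yes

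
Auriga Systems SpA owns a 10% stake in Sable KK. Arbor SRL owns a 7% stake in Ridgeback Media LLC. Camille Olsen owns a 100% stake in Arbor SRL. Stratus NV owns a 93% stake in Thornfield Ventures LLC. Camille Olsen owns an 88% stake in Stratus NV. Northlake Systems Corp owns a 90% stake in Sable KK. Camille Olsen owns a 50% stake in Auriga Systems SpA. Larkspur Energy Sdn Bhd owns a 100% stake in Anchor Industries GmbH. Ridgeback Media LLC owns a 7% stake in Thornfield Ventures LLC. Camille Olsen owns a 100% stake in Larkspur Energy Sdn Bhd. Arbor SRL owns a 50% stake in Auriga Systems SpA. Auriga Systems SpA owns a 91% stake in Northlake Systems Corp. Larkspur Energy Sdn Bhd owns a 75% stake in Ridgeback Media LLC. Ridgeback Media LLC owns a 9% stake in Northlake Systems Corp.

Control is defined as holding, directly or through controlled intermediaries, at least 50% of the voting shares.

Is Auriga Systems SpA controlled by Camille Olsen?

Camille holds 100% of Arbor, so Camille controls Arbor.
Camille and Arbor together hold 50% + 50% = 100% of Auriga, so Camille controls Auriga.

Yes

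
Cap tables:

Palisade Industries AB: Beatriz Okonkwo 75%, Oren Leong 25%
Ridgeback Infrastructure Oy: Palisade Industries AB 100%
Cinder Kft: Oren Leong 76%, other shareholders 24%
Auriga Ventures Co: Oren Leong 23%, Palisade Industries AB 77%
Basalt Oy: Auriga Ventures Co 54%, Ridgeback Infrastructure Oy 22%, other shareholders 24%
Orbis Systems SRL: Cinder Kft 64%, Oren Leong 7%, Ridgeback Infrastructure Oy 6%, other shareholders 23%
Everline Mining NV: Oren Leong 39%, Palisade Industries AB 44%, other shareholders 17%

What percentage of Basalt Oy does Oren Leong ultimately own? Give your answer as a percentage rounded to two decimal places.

28.32%

Oren reaches Basalt along 3 paths.
Via Auriga: 23% × 54% = 12.42%.
Via Palisade → Auriga: 25% × 77% × 54% = 10.395%.
Via Palisade → Ridgeback: 25% × 100% × 22% = 5.5%.
Total: 12.42% + 10.395% + 5.5% = 28.315%.
Rounded: 28.32%.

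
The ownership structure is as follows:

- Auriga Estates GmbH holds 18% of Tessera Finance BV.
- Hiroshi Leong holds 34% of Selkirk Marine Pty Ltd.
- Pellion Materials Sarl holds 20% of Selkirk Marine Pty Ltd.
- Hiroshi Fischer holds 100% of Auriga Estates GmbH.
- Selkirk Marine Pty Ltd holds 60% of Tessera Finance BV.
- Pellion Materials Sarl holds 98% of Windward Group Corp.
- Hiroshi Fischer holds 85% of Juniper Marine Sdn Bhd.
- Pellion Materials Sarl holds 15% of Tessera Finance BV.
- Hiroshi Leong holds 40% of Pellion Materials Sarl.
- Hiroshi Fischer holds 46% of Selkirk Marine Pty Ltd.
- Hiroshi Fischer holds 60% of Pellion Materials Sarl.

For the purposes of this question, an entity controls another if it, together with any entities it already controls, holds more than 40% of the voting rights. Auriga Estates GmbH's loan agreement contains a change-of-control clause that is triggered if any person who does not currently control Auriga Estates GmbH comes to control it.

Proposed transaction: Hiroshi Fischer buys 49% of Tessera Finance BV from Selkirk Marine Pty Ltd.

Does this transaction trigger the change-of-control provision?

No

The purchase adds only to Hiroshi Fischer's holdings (Selkirk's stake shrinks), so Hiroshi Fischer is the only person who could newly come to control Auriga.
Hiroshi Fischer holds 100% of Auriga, so Hiroshi Fischer controls Auriga.
So Hiroshi Fischer already controls Auriga before the transaction.
After the purchase, Hiroshi Fischer holds 49% of Tessera directly, and Selkirk's stake falls to 11%.
Hiroshi Fischer controlled Auriga already, so this is not a new person acquiring control; every other person's position is unchanged or reduced.
No new person acquires control, so the clause is not triggered.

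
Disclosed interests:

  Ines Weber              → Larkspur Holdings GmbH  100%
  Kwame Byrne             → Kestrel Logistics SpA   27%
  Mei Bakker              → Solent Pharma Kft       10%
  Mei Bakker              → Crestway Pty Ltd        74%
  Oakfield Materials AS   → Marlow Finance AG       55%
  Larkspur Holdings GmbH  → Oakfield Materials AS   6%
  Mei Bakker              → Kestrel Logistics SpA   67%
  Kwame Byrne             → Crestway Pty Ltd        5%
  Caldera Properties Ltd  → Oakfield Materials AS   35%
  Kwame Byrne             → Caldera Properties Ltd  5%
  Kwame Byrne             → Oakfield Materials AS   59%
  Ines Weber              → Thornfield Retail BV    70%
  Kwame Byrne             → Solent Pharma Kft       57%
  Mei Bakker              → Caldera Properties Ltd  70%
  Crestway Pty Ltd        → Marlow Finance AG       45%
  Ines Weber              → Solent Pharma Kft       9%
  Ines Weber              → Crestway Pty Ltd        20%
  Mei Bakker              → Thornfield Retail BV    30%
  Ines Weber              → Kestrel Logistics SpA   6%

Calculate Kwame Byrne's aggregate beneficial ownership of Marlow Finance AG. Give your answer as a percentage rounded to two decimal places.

Kwame reaches Marlow along 3 paths.
Via Oakfield: 59% × 55% = 32.45%.
Via Caldera → Oakfield: 5% × 35% × 55% = 0.9625%.
Via Crestway: 5% × 45% = 2.25%.
Total: 32.45% + 0.9625% + 2.25% = 35.6625%.
Rounded: 35.66%.

35.66%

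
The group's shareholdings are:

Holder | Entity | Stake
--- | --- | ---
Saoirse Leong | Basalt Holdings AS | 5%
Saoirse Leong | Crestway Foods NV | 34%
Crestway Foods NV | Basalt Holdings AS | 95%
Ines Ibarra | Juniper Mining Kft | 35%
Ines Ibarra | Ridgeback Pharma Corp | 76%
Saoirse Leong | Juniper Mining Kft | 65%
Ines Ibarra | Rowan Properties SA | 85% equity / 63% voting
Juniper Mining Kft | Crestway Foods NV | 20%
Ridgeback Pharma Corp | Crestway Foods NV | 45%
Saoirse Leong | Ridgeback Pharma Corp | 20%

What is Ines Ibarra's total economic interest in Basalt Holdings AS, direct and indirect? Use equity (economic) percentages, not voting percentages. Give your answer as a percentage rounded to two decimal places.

Ines reaches Basalt along 2 paths.
Via Juniper → Crestway: 35% × 20% × 95% = 6.65%.
Via Ridgeback → Crestway: 76% × 45% × 95% = 32.49%.
Total: 6.65% + 32.49% = 39.14%.

39.14%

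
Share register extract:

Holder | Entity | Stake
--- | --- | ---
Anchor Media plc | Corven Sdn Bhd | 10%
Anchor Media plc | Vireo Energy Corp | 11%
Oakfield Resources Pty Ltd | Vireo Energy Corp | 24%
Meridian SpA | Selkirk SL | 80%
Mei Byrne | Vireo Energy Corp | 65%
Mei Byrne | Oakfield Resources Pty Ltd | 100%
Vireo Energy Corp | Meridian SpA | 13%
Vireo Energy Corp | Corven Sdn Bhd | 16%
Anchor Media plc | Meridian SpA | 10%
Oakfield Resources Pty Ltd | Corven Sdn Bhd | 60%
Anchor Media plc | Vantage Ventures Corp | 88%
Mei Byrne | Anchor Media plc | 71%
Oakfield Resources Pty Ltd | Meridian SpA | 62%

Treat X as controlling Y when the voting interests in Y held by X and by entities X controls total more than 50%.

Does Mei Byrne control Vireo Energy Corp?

Yes

Mei holds 100% of Oakfield, so Mei controls Oakfield.
Mei holds 71% of Anchor, so Mei controls Anchor.
Mei and Oakfield and Anchor together hold 65% + 24% + 11% = 100% of Vireo, so Mei controls Vireo.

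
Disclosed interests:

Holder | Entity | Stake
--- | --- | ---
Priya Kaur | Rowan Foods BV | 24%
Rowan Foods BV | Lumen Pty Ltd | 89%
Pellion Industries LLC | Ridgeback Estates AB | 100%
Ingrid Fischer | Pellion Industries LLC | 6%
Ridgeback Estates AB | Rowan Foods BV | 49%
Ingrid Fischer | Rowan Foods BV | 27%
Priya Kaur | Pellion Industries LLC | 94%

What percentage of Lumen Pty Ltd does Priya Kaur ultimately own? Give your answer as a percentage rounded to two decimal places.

Priya reaches Lumen along 2 paths.
Via Rowan: 24% × 89% = 21.36%.
Via Pellion → Ridgeback → Rowan: 94% × 100% × 49% × 89% = 40.9934%.
Total: 21.36% + 40.9934% = 62.3534%.
Rounded: 62.35%.

62.35%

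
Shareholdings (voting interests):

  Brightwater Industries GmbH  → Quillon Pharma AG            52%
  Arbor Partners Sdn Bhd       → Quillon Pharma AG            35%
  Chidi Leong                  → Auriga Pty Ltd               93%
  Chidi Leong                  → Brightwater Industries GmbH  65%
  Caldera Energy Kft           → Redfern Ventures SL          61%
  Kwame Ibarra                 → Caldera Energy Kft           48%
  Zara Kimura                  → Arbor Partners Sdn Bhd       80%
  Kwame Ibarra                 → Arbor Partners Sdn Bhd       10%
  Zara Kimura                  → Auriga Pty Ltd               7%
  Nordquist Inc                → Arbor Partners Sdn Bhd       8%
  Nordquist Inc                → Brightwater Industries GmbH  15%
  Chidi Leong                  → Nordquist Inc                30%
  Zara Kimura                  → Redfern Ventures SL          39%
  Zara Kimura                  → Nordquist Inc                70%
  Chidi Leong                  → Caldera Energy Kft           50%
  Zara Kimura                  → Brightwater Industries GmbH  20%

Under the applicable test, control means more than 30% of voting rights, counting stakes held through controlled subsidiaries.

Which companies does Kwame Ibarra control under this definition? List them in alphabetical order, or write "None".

Kwame holds 48% of Caldera, so Kwame controls Caldera.
Caldera holds 61% of Redfern, so Kwame controls Redfern.
No other company's threshold is met.

Caldera Energy Kft, Redfern Ventures SL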